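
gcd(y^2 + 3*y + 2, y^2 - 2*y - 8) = y + 2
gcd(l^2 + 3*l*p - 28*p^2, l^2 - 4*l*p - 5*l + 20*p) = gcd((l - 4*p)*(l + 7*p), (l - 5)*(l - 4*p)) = -l + 4*p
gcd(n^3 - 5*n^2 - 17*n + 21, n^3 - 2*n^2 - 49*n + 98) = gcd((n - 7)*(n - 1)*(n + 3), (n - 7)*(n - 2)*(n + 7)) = n - 7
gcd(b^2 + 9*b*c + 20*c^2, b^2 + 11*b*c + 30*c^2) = b + 5*c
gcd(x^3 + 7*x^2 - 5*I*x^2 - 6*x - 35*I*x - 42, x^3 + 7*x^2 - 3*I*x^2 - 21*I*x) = x^2 + x*(7 - 3*I) - 21*I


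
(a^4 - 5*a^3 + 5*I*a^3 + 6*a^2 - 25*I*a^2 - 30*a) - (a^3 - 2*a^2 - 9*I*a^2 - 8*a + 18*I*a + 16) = a^4 - 6*a^3 + 5*I*a^3 + 8*a^2 - 16*I*a^2 - 22*a - 18*I*a - 16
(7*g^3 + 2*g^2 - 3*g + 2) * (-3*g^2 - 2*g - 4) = -21*g^5 - 20*g^4 - 23*g^3 - 8*g^2 + 8*g - 8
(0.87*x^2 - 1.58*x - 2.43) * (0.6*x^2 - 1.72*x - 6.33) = 0.522*x^4 - 2.4444*x^3 - 4.2475*x^2 + 14.181*x + 15.3819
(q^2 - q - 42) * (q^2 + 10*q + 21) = q^4 + 9*q^3 - 31*q^2 - 441*q - 882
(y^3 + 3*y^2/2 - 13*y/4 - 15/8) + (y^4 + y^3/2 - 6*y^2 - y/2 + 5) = y^4 + 3*y^3/2 - 9*y^2/2 - 15*y/4 + 25/8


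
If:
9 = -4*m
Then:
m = -9/4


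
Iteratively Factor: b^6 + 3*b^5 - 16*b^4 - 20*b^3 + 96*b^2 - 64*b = (b + 4)*(b^5 - b^4 - 12*b^3 + 28*b^2 - 16*b) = b*(b + 4)*(b^4 - b^3 - 12*b^2 + 28*b - 16) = b*(b + 4)^2*(b^3 - 5*b^2 + 8*b - 4) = b*(b - 1)*(b + 4)^2*(b^2 - 4*b + 4) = b*(b - 2)*(b - 1)*(b + 4)^2*(b - 2)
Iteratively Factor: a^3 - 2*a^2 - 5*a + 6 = (a + 2)*(a^2 - 4*a + 3) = (a - 3)*(a + 2)*(a - 1)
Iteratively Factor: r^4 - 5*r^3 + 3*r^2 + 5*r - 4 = (r - 1)*(r^3 - 4*r^2 - r + 4) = (r - 1)*(r + 1)*(r^2 - 5*r + 4) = (r - 4)*(r - 1)*(r + 1)*(r - 1)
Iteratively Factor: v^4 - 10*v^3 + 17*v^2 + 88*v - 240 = (v - 5)*(v^3 - 5*v^2 - 8*v + 48) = (v - 5)*(v - 4)*(v^2 - v - 12) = (v - 5)*(v - 4)*(v + 3)*(v - 4)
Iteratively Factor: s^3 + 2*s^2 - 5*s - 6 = (s - 2)*(s^2 + 4*s + 3) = (s - 2)*(s + 3)*(s + 1)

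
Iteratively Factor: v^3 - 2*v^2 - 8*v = (v)*(v^2 - 2*v - 8) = v*(v + 2)*(v - 4)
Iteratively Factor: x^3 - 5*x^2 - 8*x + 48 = (x + 3)*(x^2 - 8*x + 16) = (x - 4)*(x + 3)*(x - 4)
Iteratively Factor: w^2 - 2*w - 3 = (w - 3)*(w + 1)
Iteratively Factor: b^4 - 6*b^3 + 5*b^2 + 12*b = (b)*(b^3 - 6*b^2 + 5*b + 12) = b*(b + 1)*(b^2 - 7*b + 12) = b*(b - 3)*(b + 1)*(b - 4)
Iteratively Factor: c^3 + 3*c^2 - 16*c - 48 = (c - 4)*(c^2 + 7*c + 12) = (c - 4)*(c + 4)*(c + 3)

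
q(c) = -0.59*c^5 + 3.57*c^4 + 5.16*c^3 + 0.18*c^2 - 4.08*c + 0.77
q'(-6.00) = -6356.64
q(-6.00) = 8131.73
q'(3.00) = 282.93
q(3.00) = 275.27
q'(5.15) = 283.70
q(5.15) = 1063.22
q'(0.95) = 20.07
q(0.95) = 3.93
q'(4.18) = 410.24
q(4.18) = 700.69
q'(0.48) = 1.08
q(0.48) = -0.40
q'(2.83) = 255.36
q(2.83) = 229.51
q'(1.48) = 62.50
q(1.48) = 24.79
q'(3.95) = 400.80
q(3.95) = 607.21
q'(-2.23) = -159.21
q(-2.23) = 74.36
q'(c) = -2.95*c^4 + 14.28*c^3 + 15.48*c^2 + 0.36*c - 4.08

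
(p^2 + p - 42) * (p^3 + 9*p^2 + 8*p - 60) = p^5 + 10*p^4 - 25*p^3 - 430*p^2 - 396*p + 2520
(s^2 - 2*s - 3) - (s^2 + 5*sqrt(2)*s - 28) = -5*sqrt(2)*s - 2*s + 25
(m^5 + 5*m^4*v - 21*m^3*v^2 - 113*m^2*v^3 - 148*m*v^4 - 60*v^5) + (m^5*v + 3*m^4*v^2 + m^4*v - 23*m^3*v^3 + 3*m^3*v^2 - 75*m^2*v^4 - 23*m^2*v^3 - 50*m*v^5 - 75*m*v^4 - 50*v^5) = m^5*v + m^5 + 3*m^4*v^2 + 6*m^4*v - 23*m^3*v^3 - 18*m^3*v^2 - 75*m^2*v^4 - 136*m^2*v^3 - 50*m*v^5 - 223*m*v^4 - 110*v^5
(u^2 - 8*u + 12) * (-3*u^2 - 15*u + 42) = -3*u^4 + 9*u^3 + 126*u^2 - 516*u + 504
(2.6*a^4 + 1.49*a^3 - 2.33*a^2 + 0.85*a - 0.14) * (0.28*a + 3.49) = 0.728*a^5 + 9.4912*a^4 + 4.5477*a^3 - 7.8937*a^2 + 2.9273*a - 0.4886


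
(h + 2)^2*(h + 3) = h^3 + 7*h^2 + 16*h + 12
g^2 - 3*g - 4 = (g - 4)*(g + 1)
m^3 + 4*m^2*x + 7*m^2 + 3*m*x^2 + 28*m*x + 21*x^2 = (m + 7)*(m + x)*(m + 3*x)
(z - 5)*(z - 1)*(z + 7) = z^3 + z^2 - 37*z + 35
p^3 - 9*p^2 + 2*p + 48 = (p - 8)*(p - 3)*(p + 2)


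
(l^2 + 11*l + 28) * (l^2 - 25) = l^4 + 11*l^3 + 3*l^2 - 275*l - 700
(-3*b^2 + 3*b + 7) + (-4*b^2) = -7*b^2 + 3*b + 7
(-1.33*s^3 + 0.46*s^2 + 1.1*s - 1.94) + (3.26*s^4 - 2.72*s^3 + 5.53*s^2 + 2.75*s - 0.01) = 3.26*s^4 - 4.05*s^3 + 5.99*s^2 + 3.85*s - 1.95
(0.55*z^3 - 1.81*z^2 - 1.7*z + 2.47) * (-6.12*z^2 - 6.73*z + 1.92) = -3.366*z^5 + 7.3757*z^4 + 23.6413*z^3 - 7.1506*z^2 - 19.8871*z + 4.7424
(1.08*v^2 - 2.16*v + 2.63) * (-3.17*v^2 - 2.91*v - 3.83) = -3.4236*v^4 + 3.7044*v^3 - 6.1879*v^2 + 0.6195*v - 10.0729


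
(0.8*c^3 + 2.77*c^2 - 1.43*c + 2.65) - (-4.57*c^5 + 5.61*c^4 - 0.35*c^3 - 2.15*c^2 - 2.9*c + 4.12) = 4.57*c^5 - 5.61*c^4 + 1.15*c^3 + 4.92*c^2 + 1.47*c - 1.47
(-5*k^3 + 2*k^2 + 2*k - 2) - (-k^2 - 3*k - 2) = -5*k^3 + 3*k^2 + 5*k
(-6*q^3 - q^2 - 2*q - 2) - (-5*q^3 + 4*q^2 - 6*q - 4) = -q^3 - 5*q^2 + 4*q + 2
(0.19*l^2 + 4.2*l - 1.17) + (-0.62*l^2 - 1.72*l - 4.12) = -0.43*l^2 + 2.48*l - 5.29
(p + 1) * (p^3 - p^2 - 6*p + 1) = p^4 - 7*p^2 - 5*p + 1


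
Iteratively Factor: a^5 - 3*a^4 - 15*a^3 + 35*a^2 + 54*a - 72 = (a - 4)*(a^4 + a^3 - 11*a^2 - 9*a + 18) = (a - 4)*(a + 2)*(a^3 - a^2 - 9*a + 9) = (a - 4)*(a + 2)*(a + 3)*(a^2 - 4*a + 3) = (a - 4)*(a - 3)*(a + 2)*(a + 3)*(a - 1)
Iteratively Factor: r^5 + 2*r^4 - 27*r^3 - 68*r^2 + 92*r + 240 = (r + 3)*(r^4 - r^3 - 24*r^2 + 4*r + 80) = (r + 3)*(r + 4)*(r^3 - 5*r^2 - 4*r + 20) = (r + 2)*(r + 3)*(r + 4)*(r^2 - 7*r + 10) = (r - 2)*(r + 2)*(r + 3)*(r + 4)*(r - 5)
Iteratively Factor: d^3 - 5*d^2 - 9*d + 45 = (d - 5)*(d^2 - 9) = (d - 5)*(d + 3)*(d - 3)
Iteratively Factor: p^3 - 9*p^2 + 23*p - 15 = (p - 1)*(p^2 - 8*p + 15) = (p - 3)*(p - 1)*(p - 5)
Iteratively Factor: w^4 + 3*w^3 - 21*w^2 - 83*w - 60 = (w + 4)*(w^3 - w^2 - 17*w - 15) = (w - 5)*(w + 4)*(w^2 + 4*w + 3) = (w - 5)*(w + 1)*(w + 4)*(w + 3)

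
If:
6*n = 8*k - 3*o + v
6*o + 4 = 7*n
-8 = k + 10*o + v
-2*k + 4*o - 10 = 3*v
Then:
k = 942/1793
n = 368/1793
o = -766/1793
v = -7626/1793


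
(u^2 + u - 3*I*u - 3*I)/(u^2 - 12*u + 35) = (u^2 + u - 3*I*u - 3*I)/(u^2 - 12*u + 35)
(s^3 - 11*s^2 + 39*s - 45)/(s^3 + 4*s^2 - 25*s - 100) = (s^2 - 6*s + 9)/(s^2 + 9*s + 20)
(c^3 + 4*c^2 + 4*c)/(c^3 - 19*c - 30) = c*(c + 2)/(c^2 - 2*c - 15)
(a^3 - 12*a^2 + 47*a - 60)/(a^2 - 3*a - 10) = (a^2 - 7*a + 12)/(a + 2)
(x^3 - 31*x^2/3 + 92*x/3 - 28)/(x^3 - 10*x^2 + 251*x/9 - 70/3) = 3*(x - 2)/(3*x - 5)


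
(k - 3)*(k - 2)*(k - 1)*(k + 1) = k^4 - 5*k^3 + 5*k^2 + 5*k - 6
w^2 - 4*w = w*(w - 4)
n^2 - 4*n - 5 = (n - 5)*(n + 1)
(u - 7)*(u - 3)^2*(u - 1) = u^4 - 14*u^3 + 64*u^2 - 114*u + 63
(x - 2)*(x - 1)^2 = x^3 - 4*x^2 + 5*x - 2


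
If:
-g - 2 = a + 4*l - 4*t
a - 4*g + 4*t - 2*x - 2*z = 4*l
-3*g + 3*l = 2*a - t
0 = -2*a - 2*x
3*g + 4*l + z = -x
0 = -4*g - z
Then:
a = -24/13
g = 14/13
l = -5/26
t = 3/26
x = 24/13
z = -56/13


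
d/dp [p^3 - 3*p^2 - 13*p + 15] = 3*p^2 - 6*p - 13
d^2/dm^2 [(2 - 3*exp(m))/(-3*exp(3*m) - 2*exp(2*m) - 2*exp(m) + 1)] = (108*exp(6*m) - 108*exp(5*m) - 192*exp(4*m) + 49*exp(3*m) - 42*exp(2*m) - 18*exp(m) - 1)*exp(m)/(27*exp(9*m) + 54*exp(8*m) + 90*exp(7*m) + 53*exp(6*m) + 24*exp(5*m) - 24*exp(4*m) - 7*exp(3*m) - 6*exp(2*m) + 6*exp(m) - 1)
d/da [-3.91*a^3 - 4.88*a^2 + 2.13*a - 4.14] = -11.73*a^2 - 9.76*a + 2.13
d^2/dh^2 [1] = 0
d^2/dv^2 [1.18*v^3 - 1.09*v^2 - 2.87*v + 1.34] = 7.08*v - 2.18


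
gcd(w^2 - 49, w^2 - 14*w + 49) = w - 7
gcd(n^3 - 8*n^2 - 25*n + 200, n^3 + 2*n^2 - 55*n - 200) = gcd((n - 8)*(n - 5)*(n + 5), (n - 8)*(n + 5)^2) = n^2 - 3*n - 40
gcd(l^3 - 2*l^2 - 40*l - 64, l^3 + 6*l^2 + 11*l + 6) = l + 2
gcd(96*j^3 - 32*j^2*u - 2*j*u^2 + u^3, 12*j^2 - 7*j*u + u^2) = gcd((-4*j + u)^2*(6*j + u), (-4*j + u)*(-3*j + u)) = -4*j + u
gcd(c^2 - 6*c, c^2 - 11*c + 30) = c - 6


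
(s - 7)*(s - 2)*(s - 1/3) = s^3 - 28*s^2/3 + 17*s - 14/3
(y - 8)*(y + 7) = y^2 - y - 56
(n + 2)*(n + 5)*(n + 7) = n^3 + 14*n^2 + 59*n + 70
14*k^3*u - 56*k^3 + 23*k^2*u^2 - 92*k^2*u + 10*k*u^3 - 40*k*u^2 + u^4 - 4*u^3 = (k + u)*(2*k + u)*(7*k + u)*(u - 4)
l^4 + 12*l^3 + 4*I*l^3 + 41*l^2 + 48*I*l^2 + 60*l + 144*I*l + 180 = (l + 6)^2*(l - I)*(l + 5*I)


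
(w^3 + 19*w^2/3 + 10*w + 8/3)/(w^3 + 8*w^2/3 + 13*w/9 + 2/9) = 3*(w + 4)/(3*w + 1)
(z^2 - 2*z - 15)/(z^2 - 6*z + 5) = (z + 3)/(z - 1)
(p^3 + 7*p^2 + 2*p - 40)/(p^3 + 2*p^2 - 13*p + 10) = (p + 4)/(p - 1)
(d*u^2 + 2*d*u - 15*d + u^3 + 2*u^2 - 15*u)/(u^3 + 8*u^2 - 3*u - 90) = (d + u)/(u + 6)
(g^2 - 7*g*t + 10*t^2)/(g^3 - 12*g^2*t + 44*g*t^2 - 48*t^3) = (g - 5*t)/(g^2 - 10*g*t + 24*t^2)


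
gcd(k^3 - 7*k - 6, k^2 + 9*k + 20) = 1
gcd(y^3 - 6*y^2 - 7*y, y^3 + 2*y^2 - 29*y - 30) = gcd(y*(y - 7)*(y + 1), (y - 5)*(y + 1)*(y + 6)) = y + 1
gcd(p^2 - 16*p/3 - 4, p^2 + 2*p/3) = p + 2/3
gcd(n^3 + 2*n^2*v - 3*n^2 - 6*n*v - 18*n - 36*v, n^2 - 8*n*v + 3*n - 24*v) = n + 3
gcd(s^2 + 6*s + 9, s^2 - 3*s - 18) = s + 3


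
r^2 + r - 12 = (r - 3)*(r + 4)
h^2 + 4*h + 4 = (h + 2)^2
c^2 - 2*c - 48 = (c - 8)*(c + 6)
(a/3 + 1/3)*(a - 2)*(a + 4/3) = a^3/3 + a^2/9 - 10*a/9 - 8/9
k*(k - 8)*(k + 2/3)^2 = k^4 - 20*k^3/3 - 92*k^2/9 - 32*k/9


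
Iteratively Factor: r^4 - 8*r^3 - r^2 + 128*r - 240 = (r + 4)*(r^3 - 12*r^2 + 47*r - 60) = (r - 4)*(r + 4)*(r^2 - 8*r + 15) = (r - 4)*(r - 3)*(r + 4)*(r - 5)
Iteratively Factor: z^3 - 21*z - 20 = (z + 4)*(z^2 - 4*z - 5) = (z - 5)*(z + 4)*(z + 1)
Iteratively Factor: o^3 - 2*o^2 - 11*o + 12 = (o + 3)*(o^2 - 5*o + 4) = (o - 1)*(o + 3)*(o - 4)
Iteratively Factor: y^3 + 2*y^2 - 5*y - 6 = (y - 2)*(y^2 + 4*y + 3) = (y - 2)*(y + 1)*(y + 3)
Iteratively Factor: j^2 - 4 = (j + 2)*(j - 2)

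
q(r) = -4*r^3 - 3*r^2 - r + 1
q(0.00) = 1.00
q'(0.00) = -1.00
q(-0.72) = 1.66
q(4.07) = -322.44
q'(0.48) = -6.64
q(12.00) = -7355.00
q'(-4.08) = -176.28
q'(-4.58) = -225.24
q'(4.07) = -224.20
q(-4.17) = 243.05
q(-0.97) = 2.80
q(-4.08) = 226.81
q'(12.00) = -1801.00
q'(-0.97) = -6.47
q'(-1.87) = -31.74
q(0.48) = -0.61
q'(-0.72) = -2.90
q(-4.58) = 326.94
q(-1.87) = 18.54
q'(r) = -12*r^2 - 6*r - 1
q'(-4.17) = -184.65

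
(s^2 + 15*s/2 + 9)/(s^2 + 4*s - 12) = (s + 3/2)/(s - 2)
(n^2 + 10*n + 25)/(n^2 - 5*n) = (n^2 + 10*n + 25)/(n*(n - 5))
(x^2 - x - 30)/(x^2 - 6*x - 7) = (-x^2 + x + 30)/(-x^2 + 6*x + 7)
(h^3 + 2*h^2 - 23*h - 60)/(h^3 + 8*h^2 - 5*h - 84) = (h^2 - 2*h - 15)/(h^2 + 4*h - 21)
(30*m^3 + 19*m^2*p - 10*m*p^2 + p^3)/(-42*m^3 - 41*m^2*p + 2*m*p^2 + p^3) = (-5*m + p)/(7*m + p)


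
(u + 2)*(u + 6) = u^2 + 8*u + 12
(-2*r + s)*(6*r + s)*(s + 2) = -12*r^2*s - 24*r^2 + 4*r*s^2 + 8*r*s + s^3 + 2*s^2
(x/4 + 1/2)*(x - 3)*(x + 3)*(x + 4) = x^4/4 + 3*x^3/2 - x^2/4 - 27*x/2 - 18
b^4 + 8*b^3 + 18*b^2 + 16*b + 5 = (b + 1)^3*(b + 5)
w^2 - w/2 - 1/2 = (w - 1)*(w + 1/2)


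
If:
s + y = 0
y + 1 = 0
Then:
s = 1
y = -1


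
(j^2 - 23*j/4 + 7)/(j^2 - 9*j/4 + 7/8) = 2*(j - 4)/(2*j - 1)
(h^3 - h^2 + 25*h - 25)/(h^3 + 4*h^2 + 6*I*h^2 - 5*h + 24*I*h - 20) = (h^2 - h*(1 + 5*I) + 5*I)/(h^2 + h*(4 + I) + 4*I)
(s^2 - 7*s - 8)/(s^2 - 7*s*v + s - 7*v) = (s - 8)/(s - 7*v)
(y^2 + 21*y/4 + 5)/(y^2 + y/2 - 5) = (4*y^2 + 21*y + 20)/(2*(2*y^2 + y - 10))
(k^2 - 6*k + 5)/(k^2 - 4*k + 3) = (k - 5)/(k - 3)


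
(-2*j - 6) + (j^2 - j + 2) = j^2 - 3*j - 4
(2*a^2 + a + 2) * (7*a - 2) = 14*a^3 + 3*a^2 + 12*a - 4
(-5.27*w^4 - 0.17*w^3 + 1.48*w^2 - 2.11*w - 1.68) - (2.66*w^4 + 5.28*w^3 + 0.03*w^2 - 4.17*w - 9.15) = -7.93*w^4 - 5.45*w^3 + 1.45*w^2 + 2.06*w + 7.47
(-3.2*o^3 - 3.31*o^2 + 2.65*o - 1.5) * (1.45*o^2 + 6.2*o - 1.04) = -4.64*o^5 - 24.6395*o^4 - 13.3515*o^3 + 17.6974*o^2 - 12.056*o + 1.56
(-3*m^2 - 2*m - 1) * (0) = 0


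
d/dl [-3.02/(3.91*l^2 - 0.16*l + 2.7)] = (23.6164*l - 0.4832)/(3.91*l^2 - 0.16*l + 2.7)^2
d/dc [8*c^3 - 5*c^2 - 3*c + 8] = 24*c^2 - 10*c - 3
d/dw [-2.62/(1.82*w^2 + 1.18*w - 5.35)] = (9.5368*w + 3.0916)/(1.82*w^2 + 1.18*w - 5.35)^2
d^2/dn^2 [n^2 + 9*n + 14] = 2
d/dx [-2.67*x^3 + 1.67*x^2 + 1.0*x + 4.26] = -8.01*x^2 + 3.34*x + 1.0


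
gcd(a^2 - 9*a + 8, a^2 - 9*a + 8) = a^2 - 9*a + 8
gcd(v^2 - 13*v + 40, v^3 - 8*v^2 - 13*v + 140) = v - 5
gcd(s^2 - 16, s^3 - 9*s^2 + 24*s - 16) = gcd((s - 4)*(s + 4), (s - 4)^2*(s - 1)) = s - 4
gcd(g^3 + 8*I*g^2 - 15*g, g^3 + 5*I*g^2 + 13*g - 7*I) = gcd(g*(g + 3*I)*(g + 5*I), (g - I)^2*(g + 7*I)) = 1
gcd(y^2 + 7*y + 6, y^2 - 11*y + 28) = 1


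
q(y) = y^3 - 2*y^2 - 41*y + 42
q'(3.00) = -26.00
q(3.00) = -72.00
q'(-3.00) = -2.00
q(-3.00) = 120.00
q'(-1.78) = -24.37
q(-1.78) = 103.00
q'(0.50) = -42.25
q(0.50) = 21.12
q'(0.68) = -42.33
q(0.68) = 13.51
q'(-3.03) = -1.34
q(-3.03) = 120.05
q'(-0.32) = -39.41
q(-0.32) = 54.88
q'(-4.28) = 31.08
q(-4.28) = 102.44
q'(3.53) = -17.74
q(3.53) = -83.66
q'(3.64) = -15.81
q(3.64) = -85.51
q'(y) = 3*y^2 - 4*y - 41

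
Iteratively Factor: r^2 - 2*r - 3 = (r + 1)*(r - 3)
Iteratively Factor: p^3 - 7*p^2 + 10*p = (p - 2)*(p^2 - 5*p) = p*(p - 2)*(p - 5)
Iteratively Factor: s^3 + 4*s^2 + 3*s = (s + 1)*(s^2 + 3*s) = s*(s + 1)*(s + 3)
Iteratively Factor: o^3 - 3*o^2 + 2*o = (o)*(o^2 - 3*o + 2) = o*(o - 1)*(o - 2)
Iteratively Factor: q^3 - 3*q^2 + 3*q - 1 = (q - 1)*(q^2 - 2*q + 1) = (q - 1)^2*(q - 1)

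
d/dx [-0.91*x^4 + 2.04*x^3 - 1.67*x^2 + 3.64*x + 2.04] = -3.64*x^3 + 6.12*x^2 - 3.34*x + 3.64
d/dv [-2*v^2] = -4*v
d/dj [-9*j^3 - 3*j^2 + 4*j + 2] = -27*j^2 - 6*j + 4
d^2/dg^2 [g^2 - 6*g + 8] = 2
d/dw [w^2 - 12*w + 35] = 2*w - 12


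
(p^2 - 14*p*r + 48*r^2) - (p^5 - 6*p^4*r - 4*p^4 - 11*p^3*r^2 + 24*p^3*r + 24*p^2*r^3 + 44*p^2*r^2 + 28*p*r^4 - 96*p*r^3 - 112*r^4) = -p^5 + 6*p^4*r + 4*p^4 + 11*p^3*r^2 - 24*p^3*r - 24*p^2*r^3 - 44*p^2*r^2 + p^2 - 28*p*r^4 + 96*p*r^3 - 14*p*r + 112*r^4 + 48*r^2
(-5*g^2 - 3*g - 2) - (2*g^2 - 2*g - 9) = -7*g^2 - g + 7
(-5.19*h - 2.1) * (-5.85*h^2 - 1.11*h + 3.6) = 30.3615*h^3 + 18.0459*h^2 - 16.353*h - 7.56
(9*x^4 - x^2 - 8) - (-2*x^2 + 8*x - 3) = 9*x^4 + x^2 - 8*x - 5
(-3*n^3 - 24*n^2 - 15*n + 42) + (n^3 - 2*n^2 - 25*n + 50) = -2*n^3 - 26*n^2 - 40*n + 92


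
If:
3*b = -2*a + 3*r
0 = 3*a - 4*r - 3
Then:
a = 4*r/3 + 1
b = r/9 - 2/3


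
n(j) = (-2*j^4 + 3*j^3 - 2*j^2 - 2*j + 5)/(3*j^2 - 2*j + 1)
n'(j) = (2 - 6*j)*(-2*j^4 + 3*j^3 - 2*j^2 - 2*j + 5)/(3*j^2 - 2*j + 1)^2 + (-8*j^3 + 9*j^2 - 4*j - 2)/(3*j^2 - 2*j + 1)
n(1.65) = -0.87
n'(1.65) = -2.25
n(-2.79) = -6.39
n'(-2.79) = 4.45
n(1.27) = 0.05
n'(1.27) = -2.80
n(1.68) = -0.94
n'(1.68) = -2.24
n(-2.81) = -6.48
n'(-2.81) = 4.47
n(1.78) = -1.16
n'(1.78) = -2.25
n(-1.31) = -0.96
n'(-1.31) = 3.10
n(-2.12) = -3.67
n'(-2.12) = 3.69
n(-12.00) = -102.66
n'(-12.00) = 16.56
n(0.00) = 5.00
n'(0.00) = 8.00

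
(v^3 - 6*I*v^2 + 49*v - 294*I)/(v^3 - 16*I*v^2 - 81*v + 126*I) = (v + 7*I)/(v - 3*I)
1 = 1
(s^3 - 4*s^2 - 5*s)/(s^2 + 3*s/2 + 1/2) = 2*s*(s - 5)/(2*s + 1)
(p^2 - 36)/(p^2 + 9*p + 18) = (p - 6)/(p + 3)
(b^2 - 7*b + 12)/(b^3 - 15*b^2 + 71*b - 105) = (b - 4)/(b^2 - 12*b + 35)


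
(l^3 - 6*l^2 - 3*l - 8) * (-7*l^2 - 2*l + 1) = -7*l^5 + 40*l^4 + 34*l^3 + 56*l^2 + 13*l - 8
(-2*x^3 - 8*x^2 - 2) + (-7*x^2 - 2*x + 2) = -2*x^3 - 15*x^2 - 2*x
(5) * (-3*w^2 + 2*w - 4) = -15*w^2 + 10*w - 20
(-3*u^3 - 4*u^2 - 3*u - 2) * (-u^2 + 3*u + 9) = 3*u^5 - 5*u^4 - 36*u^3 - 43*u^2 - 33*u - 18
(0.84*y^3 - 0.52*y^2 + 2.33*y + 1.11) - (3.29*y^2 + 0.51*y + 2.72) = 0.84*y^3 - 3.81*y^2 + 1.82*y - 1.61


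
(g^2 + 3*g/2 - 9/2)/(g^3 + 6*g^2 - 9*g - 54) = (g - 3/2)/(g^2 + 3*g - 18)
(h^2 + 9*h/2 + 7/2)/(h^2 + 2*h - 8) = (2*h^2 + 9*h + 7)/(2*(h^2 + 2*h - 8))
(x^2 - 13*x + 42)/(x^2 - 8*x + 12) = (x - 7)/(x - 2)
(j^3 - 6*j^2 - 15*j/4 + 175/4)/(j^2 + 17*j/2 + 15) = (2*j^2 - 17*j + 35)/(2*(j + 6))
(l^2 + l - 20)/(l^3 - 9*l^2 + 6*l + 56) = (l + 5)/(l^2 - 5*l - 14)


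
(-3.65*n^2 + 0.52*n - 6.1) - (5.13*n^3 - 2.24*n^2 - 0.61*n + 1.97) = -5.13*n^3 - 1.41*n^2 + 1.13*n - 8.07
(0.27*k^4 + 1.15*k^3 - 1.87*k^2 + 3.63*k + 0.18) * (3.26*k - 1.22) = 0.8802*k^5 + 3.4196*k^4 - 7.4992*k^3 + 14.1152*k^2 - 3.8418*k - 0.2196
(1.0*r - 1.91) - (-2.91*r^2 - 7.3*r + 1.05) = 2.91*r^2 + 8.3*r - 2.96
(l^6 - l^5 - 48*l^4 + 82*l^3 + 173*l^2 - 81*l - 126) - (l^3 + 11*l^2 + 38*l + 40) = l^6 - l^5 - 48*l^4 + 81*l^3 + 162*l^2 - 119*l - 166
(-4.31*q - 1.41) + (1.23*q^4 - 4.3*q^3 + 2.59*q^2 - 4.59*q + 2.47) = 1.23*q^4 - 4.3*q^3 + 2.59*q^2 - 8.9*q + 1.06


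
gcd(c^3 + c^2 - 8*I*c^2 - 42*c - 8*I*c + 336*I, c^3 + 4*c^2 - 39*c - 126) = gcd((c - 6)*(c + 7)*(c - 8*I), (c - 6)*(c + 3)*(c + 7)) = c^2 + c - 42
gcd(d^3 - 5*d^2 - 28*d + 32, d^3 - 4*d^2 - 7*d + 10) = d - 1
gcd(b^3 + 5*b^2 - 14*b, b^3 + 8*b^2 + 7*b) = b^2 + 7*b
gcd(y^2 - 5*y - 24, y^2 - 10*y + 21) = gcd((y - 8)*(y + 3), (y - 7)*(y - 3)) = 1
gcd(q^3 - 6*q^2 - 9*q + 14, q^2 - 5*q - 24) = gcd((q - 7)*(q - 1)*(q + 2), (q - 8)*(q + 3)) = 1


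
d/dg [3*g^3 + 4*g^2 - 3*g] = 9*g^2 + 8*g - 3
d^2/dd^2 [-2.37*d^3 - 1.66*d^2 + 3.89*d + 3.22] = -14.22*d - 3.32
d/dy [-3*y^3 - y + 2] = -9*y^2 - 1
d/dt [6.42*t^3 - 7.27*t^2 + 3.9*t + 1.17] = 19.26*t^2 - 14.54*t + 3.9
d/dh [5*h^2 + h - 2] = 10*h + 1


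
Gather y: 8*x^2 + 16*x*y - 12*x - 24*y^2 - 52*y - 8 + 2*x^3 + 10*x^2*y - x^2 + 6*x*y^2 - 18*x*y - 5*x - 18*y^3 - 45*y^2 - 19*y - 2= 2*x^3 + 7*x^2 - 17*x - 18*y^3 + y^2*(6*x - 69) + y*(10*x^2 - 2*x - 71) - 10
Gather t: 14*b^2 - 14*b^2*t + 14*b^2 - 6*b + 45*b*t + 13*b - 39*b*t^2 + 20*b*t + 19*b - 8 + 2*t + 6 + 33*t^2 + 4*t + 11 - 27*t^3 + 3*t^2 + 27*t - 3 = 28*b^2 + 26*b - 27*t^3 + t^2*(36 - 39*b) + t*(-14*b^2 + 65*b + 33) + 6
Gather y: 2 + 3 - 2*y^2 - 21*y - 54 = -2*y^2 - 21*y - 49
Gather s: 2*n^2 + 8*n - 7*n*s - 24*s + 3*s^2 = 2*n^2 + 8*n + 3*s^2 + s*(-7*n - 24)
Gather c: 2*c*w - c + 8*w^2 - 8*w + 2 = c*(2*w - 1) + 8*w^2 - 8*w + 2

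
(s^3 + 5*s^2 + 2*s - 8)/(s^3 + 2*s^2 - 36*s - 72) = (s^2 + 3*s - 4)/(s^2 - 36)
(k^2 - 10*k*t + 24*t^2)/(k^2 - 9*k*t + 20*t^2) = (-k + 6*t)/(-k + 5*t)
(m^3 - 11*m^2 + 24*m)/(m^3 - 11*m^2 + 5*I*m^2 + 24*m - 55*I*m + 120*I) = m/(m + 5*I)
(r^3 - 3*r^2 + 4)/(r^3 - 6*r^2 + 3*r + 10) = (r - 2)/(r - 5)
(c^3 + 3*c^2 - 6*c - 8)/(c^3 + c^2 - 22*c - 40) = (c^2 - c - 2)/(c^2 - 3*c - 10)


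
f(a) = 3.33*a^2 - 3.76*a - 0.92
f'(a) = 6.66*a - 3.76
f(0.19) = -1.51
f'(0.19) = -2.49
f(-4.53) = 84.45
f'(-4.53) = -33.93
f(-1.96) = 19.24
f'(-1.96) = -16.81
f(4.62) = 52.79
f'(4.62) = 27.01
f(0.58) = -1.98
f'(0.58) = 0.10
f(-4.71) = 90.66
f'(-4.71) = -35.13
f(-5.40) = 116.49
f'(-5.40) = -39.72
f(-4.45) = 81.75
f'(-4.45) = -33.40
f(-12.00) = 523.72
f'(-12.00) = -83.68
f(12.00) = 433.48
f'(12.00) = 76.16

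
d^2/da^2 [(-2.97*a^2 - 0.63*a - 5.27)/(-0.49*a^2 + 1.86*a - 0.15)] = (-8.88178419700125e-16*a^4 + 5.716242*a^3 + 6.282192*a^2 - 29.096298*a + 36.174684)/(0.117649*a^6 - 1.339758*a^5 + 5.193657*a^4 - 7.255116*a^3 + 1.589895*a^2 - 0.12555*a + 0.003375)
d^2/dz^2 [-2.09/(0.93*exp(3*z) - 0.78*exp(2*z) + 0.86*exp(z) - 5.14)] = (-2.09*(2.79*exp(2*z) - 1.56*exp(z) + 0.86)*(5.58*exp(2*z) - 3.12*exp(z) + 1.72)*exp(z) + (17.4933*exp(2*z) - 6.5208*exp(z) + 1.7974)*(0.93*exp(3*z) - 0.78*exp(2*z) + 0.86*exp(z) - 5.14))*exp(z)/(0.93*exp(3*z) - 0.78*exp(2*z) + 0.86*exp(z) - 5.14)^3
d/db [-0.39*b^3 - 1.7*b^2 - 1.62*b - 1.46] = -1.17*b^2 - 3.4*b - 1.62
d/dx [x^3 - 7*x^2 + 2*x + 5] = 3*x^2 - 14*x + 2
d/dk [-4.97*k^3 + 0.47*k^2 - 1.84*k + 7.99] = -14.91*k^2 + 0.94*k - 1.84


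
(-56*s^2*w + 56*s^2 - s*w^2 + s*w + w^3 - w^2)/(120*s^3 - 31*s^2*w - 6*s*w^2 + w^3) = (-7*s*w + 7*s - w^2 + w)/(15*s^2 - 2*s*w - w^2)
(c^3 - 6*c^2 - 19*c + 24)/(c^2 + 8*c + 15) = (c^2 - 9*c + 8)/(c + 5)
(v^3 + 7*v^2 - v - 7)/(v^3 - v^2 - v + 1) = (v + 7)/(v - 1)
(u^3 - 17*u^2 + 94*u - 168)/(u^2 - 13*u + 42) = u - 4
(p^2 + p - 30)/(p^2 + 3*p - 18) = (p - 5)/(p - 3)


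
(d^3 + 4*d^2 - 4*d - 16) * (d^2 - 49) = d^5 + 4*d^4 - 53*d^3 - 212*d^2 + 196*d + 784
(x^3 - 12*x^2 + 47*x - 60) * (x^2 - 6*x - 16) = x^5 - 18*x^4 + 103*x^3 - 150*x^2 - 392*x + 960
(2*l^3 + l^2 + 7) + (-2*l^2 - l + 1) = 2*l^3 - l^2 - l + 8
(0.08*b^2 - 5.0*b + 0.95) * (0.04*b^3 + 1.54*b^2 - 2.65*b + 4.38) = 0.0032*b^5 - 0.0768*b^4 - 7.874*b^3 + 15.0634*b^2 - 24.4175*b + 4.161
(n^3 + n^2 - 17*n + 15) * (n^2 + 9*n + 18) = n^5 + 10*n^4 + 10*n^3 - 120*n^2 - 171*n + 270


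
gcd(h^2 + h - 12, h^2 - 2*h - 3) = h - 3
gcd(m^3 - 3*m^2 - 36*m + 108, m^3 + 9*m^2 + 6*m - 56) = 1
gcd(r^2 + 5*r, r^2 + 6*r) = r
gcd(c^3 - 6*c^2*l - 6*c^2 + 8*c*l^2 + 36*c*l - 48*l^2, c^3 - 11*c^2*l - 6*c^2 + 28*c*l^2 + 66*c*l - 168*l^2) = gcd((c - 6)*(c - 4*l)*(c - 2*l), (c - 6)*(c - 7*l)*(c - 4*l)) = c^2 - 4*c*l - 6*c + 24*l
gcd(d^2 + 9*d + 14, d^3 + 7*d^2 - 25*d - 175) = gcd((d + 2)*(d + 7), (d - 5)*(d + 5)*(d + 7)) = d + 7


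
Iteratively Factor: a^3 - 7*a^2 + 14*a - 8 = (a - 1)*(a^2 - 6*a + 8) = (a - 2)*(a - 1)*(a - 4)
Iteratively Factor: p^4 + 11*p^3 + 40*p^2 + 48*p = (p + 3)*(p^3 + 8*p^2 + 16*p) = (p + 3)*(p + 4)*(p^2 + 4*p) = (p + 3)*(p + 4)^2*(p)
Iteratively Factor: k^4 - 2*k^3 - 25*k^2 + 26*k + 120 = (k - 5)*(k^3 + 3*k^2 - 10*k - 24) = (k - 5)*(k + 2)*(k^2 + k - 12) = (k - 5)*(k + 2)*(k + 4)*(k - 3)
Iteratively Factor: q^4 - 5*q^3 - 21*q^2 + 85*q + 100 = (q - 5)*(q^3 - 21*q - 20) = (q - 5)^2*(q^2 + 5*q + 4) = (q - 5)^2*(q + 1)*(q + 4)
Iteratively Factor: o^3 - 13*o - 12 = (o - 4)*(o^2 + 4*o + 3) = (o - 4)*(o + 3)*(o + 1)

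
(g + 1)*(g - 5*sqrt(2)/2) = g^2 - 5*sqrt(2)*g/2 + g - 5*sqrt(2)/2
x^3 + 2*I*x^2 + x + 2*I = (x - I)*(x + I)*(x + 2*I)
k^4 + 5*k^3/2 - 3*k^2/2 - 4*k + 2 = (k - 1)*(k - 1/2)*(k + 2)^2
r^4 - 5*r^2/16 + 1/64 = (r - 1/2)*(r - 1/4)*(r + 1/4)*(r + 1/2)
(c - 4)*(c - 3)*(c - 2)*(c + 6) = c^4 - 3*c^3 - 28*c^2 + 132*c - 144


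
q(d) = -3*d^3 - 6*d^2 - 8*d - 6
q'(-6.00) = -260.00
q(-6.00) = 474.00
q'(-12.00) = -1160.00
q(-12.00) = 4410.00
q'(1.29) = -38.46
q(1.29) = -32.74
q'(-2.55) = -35.92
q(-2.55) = 25.13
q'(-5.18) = -187.33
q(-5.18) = 291.42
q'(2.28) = -82.15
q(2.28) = -90.99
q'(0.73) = -21.56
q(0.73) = -16.20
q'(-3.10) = -57.29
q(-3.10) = 50.51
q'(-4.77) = -155.54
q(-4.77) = 221.24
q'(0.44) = -15.02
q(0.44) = -10.94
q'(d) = -9*d^2 - 12*d - 8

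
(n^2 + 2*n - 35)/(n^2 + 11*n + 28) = (n - 5)/(n + 4)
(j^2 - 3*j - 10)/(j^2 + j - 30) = (j + 2)/(j + 6)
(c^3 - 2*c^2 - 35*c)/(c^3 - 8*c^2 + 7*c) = (c + 5)/(c - 1)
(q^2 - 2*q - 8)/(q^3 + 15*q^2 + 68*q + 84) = (q - 4)/(q^2 + 13*q + 42)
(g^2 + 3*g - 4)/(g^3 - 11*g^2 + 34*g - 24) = (g + 4)/(g^2 - 10*g + 24)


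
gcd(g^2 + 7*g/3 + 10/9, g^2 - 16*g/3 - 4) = g + 2/3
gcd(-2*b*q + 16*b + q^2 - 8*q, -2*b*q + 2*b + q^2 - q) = -2*b + q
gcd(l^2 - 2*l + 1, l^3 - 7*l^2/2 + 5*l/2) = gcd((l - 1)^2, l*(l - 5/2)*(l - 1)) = l - 1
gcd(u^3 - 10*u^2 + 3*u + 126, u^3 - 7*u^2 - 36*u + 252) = u^2 - 13*u + 42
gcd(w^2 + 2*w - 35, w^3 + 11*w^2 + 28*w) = w + 7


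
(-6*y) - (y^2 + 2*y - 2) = -y^2 - 8*y + 2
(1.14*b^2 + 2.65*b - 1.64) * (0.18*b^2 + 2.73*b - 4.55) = 0.2052*b^4 + 3.5892*b^3 + 1.7523*b^2 - 16.5347*b + 7.462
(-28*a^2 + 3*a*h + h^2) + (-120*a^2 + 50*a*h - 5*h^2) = -148*a^2 + 53*a*h - 4*h^2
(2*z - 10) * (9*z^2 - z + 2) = 18*z^3 - 92*z^2 + 14*z - 20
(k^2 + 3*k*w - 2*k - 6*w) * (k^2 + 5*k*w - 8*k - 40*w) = k^4 + 8*k^3*w - 10*k^3 + 15*k^2*w^2 - 80*k^2*w + 16*k^2 - 150*k*w^2 + 128*k*w + 240*w^2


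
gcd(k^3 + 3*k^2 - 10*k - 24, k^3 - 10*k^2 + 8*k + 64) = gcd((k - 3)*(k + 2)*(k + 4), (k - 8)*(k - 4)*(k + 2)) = k + 2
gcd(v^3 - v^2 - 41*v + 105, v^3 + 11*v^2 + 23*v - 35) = v + 7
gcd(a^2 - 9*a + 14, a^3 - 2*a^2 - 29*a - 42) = a - 7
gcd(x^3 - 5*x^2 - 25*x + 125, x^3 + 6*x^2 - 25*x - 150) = x^2 - 25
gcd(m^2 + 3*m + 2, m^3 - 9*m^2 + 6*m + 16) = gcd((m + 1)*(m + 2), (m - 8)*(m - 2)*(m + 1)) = m + 1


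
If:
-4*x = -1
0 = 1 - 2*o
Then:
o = 1/2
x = 1/4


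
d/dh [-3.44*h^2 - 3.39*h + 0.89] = -6.88*h - 3.39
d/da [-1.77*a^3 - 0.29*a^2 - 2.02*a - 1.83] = -5.31*a^2 - 0.58*a - 2.02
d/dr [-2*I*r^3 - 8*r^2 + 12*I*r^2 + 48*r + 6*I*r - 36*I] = -6*I*r^2 + r*(-16 + 24*I) + 48 + 6*I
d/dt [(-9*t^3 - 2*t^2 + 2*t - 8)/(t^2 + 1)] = (-9*t^4 - 29*t^2 + 12*t + 2)/(t^4 + 2*t^2 + 1)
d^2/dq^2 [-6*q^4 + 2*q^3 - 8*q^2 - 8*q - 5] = -72*q^2 + 12*q - 16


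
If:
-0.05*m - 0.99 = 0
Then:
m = -19.80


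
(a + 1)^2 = a^2 + 2*a + 1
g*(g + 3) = g^2 + 3*g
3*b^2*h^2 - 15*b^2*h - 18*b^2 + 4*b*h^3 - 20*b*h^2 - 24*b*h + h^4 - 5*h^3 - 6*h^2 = (b + h)*(3*b + h)*(h - 6)*(h + 1)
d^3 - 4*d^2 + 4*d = d*(d - 2)^2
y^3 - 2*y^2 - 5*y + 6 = (y - 3)*(y - 1)*(y + 2)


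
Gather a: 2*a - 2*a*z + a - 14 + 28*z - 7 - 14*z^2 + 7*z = a*(3 - 2*z) - 14*z^2 + 35*z - 21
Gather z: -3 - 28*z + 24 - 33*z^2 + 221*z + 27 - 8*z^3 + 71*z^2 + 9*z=-8*z^3 + 38*z^2 + 202*z + 48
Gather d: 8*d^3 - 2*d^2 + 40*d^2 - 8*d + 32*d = 8*d^3 + 38*d^2 + 24*d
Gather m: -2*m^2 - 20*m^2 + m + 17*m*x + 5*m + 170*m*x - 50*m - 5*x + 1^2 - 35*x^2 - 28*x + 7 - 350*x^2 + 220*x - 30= -22*m^2 + m*(187*x - 44) - 385*x^2 + 187*x - 22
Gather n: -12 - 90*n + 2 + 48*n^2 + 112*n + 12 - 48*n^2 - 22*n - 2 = 0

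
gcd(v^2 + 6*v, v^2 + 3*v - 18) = v + 6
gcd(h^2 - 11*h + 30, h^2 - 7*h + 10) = h - 5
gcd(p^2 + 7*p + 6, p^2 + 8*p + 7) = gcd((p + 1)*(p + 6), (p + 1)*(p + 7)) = p + 1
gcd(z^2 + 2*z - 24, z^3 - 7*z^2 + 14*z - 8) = z - 4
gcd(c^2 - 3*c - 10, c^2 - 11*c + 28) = 1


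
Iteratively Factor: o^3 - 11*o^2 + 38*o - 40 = (o - 2)*(o^2 - 9*o + 20) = (o - 5)*(o - 2)*(o - 4)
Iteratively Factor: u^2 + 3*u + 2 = (u + 2)*(u + 1)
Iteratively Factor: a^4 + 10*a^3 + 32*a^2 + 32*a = (a)*(a^3 + 10*a^2 + 32*a + 32) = a*(a + 2)*(a^2 + 8*a + 16) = a*(a + 2)*(a + 4)*(a + 4)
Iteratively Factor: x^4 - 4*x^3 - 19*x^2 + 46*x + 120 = (x + 2)*(x^3 - 6*x^2 - 7*x + 60) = (x - 4)*(x + 2)*(x^2 - 2*x - 15) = (x - 5)*(x - 4)*(x + 2)*(x + 3)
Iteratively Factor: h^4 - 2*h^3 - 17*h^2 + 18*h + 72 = (h - 4)*(h^3 + 2*h^2 - 9*h - 18) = (h - 4)*(h + 3)*(h^2 - h - 6) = (h - 4)*(h - 3)*(h + 3)*(h + 2)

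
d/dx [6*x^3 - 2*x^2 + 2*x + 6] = 18*x^2 - 4*x + 2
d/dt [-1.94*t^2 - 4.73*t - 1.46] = -3.88*t - 4.73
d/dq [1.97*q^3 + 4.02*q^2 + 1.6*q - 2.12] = 5.91*q^2 + 8.04*q + 1.6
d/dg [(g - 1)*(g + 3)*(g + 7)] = 3*g^2 + 18*g + 11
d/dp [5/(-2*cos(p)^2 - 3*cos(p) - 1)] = -5*(4*cos(p) + 3)*sin(p)/(3*cos(p) + cos(2*p) + 2)^2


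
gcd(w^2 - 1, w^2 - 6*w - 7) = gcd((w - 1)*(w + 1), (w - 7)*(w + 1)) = w + 1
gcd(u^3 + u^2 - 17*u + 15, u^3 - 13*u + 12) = u^2 - 4*u + 3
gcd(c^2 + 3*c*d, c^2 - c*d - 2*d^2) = 1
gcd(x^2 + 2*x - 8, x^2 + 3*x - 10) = x - 2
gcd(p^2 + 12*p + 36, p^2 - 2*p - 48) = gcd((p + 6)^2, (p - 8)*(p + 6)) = p + 6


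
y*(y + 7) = y^2 + 7*y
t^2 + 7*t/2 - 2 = (t - 1/2)*(t + 4)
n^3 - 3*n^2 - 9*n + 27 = (n - 3)^2*(n + 3)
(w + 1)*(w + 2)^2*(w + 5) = w^4 + 10*w^3 + 33*w^2 + 44*w + 20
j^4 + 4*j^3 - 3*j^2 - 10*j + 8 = (j - 1)^2*(j + 2)*(j + 4)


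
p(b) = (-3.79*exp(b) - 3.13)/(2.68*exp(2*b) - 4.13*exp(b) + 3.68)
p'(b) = (-3.79*exp(b) - 3.13)*(-5.36*exp(2*b) + 4.13*exp(b))/(2.68*exp(2*b) - 4.13*exp(b) + 3.68)^2 - 3.79*exp(b)/(2.68*exp(2*b) - 4.13*exp(b) + 3.68) = (10.1572*exp(2*b) + 16.7768*exp(b) - 26.8741)*exp(b)/(7.1824*exp(4*b) - 22.1368*exp(3*b) + 36.7817*exp(2*b) - 30.3968*exp(b) + 13.5424)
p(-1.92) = -1.18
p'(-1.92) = -0.36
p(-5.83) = -0.86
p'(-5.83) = -0.01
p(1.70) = -0.39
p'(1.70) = 0.54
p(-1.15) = -1.64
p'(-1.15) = -0.93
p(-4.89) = -0.87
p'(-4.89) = -0.02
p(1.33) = -0.66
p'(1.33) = 0.99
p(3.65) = -0.04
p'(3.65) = 0.04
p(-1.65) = -1.29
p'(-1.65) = -0.50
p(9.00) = 0.00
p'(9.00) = 0.00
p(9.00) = 0.00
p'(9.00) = 0.00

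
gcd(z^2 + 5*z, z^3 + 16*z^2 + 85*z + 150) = z + 5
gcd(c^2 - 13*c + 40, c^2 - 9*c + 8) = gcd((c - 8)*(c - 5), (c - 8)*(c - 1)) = c - 8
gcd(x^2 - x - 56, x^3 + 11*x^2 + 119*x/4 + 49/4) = x + 7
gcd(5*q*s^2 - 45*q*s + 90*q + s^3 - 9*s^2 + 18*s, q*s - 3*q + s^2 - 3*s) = s - 3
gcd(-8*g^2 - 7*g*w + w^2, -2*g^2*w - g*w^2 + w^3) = g + w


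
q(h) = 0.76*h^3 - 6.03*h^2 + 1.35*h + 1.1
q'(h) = 2.28*h^2 - 12.06*h + 1.35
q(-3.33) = -98.33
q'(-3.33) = 66.79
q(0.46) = 0.52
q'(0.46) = -3.72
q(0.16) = 1.16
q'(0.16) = -0.52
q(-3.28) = -95.02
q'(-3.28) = 65.44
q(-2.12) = -36.10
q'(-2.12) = 37.16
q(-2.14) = -36.85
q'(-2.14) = 37.60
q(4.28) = -44.00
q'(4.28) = -8.50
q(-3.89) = -140.13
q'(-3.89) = 82.76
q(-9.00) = -1053.52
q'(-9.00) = 294.57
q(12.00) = 462.26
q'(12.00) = 184.95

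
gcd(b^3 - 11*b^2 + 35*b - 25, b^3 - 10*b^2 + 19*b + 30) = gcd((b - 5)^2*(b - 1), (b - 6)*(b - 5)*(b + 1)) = b - 5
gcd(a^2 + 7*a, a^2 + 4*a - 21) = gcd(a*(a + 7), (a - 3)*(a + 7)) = a + 7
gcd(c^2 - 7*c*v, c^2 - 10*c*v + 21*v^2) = -c + 7*v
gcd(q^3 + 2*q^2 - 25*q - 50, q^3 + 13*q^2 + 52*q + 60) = q^2 + 7*q + 10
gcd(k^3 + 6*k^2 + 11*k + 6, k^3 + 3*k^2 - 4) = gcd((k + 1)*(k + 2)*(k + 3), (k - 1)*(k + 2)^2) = k + 2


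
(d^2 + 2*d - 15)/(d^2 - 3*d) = (d + 5)/d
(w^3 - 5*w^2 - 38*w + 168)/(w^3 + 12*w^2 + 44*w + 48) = (w^2 - 11*w + 28)/(w^2 + 6*w + 8)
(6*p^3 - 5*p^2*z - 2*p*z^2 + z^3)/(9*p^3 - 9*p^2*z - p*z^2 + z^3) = (2*p + z)/(3*p + z)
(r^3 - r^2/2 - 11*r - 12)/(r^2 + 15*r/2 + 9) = (r^2 - 2*r - 8)/(r + 6)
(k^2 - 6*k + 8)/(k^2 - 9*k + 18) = (k^2 - 6*k + 8)/(k^2 - 9*k + 18)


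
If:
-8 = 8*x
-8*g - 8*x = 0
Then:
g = 1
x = -1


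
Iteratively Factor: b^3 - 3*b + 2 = (b - 1)*(b^2 + b - 2) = (b - 1)*(b + 2)*(b - 1)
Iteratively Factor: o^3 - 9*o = (o)*(o^2 - 9) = o*(o + 3)*(o - 3)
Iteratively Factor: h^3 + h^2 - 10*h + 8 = (h + 4)*(h^2 - 3*h + 2) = (h - 2)*(h + 4)*(h - 1)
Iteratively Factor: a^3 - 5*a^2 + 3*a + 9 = (a - 3)*(a^2 - 2*a - 3) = (a - 3)*(a + 1)*(a - 3)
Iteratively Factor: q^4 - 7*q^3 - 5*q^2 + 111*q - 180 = (q + 4)*(q^3 - 11*q^2 + 39*q - 45) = (q - 3)*(q + 4)*(q^2 - 8*q + 15) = (q - 5)*(q - 3)*(q + 4)*(q - 3)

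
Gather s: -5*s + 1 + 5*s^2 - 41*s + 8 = 5*s^2 - 46*s + 9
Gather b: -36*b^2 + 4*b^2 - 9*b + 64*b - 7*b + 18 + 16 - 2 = -32*b^2 + 48*b + 32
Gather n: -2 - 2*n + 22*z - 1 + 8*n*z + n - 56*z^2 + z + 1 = n*(8*z - 1) - 56*z^2 + 23*z - 2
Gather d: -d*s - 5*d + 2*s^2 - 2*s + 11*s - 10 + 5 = d*(-s - 5) + 2*s^2 + 9*s - 5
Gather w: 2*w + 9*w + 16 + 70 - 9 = 11*w + 77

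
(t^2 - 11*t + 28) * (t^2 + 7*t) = t^4 - 4*t^3 - 49*t^2 + 196*t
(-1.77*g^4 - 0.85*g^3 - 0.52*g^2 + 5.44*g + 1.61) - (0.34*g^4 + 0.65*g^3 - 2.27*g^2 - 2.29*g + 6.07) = -2.11*g^4 - 1.5*g^3 + 1.75*g^2 + 7.73*g - 4.46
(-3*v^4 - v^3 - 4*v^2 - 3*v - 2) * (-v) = 3*v^5 + v^4 + 4*v^3 + 3*v^2 + 2*v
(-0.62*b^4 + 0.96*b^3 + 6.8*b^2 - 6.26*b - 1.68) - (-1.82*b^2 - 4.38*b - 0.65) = -0.62*b^4 + 0.96*b^3 + 8.62*b^2 - 1.88*b - 1.03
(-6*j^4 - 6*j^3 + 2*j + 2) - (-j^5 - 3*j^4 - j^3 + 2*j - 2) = j^5 - 3*j^4 - 5*j^3 + 4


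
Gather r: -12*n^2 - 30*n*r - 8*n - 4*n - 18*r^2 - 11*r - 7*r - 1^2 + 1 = -12*n^2 - 12*n - 18*r^2 + r*(-30*n - 18)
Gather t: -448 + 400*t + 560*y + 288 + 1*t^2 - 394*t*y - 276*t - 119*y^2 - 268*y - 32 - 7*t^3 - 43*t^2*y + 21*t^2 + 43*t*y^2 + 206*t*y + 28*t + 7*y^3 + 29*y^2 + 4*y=-7*t^3 + t^2*(22 - 43*y) + t*(43*y^2 - 188*y + 152) + 7*y^3 - 90*y^2 + 296*y - 192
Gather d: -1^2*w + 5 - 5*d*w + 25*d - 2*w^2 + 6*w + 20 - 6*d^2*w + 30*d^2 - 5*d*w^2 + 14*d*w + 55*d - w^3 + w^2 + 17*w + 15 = d^2*(30 - 6*w) + d*(-5*w^2 + 9*w + 80) - w^3 - w^2 + 22*w + 40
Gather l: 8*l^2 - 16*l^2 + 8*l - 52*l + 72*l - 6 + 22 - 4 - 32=-8*l^2 + 28*l - 20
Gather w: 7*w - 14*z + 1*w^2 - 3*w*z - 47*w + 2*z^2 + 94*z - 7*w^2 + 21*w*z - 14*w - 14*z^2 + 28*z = -6*w^2 + w*(18*z - 54) - 12*z^2 + 108*z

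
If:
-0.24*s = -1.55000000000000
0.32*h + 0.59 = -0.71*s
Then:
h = -16.17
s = 6.46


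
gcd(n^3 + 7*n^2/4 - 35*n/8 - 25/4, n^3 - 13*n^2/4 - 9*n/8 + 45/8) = n + 5/4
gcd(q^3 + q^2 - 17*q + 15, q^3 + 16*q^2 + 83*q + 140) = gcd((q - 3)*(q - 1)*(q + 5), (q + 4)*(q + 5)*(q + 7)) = q + 5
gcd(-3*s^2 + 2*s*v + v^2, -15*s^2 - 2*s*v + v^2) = 3*s + v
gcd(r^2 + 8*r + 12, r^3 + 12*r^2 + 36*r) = r + 6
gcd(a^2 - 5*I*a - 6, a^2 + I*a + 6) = a - 2*I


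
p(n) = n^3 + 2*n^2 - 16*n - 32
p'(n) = 3*n^2 + 4*n - 16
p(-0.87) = -17.22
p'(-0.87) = -17.21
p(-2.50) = 4.88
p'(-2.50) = -7.25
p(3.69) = -13.56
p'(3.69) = 39.61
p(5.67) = 123.86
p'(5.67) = 103.13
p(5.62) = 118.75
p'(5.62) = 101.23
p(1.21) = -46.66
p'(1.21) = -6.77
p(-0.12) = -30.05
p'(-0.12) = -16.44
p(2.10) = -47.52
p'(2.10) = 5.63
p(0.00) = -32.00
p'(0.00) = -16.00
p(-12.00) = -1280.00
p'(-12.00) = 368.00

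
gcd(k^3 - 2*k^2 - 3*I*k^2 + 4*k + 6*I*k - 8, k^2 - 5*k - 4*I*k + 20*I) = k - 4*I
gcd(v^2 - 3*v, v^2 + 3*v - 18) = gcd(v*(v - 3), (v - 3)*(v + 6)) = v - 3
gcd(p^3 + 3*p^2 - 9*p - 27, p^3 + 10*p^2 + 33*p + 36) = p^2 + 6*p + 9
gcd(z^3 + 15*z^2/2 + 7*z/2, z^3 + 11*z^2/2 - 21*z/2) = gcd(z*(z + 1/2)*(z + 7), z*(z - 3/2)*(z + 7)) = z^2 + 7*z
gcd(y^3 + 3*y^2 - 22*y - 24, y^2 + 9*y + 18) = y + 6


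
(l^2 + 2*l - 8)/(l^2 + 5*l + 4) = (l - 2)/(l + 1)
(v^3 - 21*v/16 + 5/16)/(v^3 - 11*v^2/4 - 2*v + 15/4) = (v - 1/4)/(v - 3)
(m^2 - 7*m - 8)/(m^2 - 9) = (m^2 - 7*m - 8)/(m^2 - 9)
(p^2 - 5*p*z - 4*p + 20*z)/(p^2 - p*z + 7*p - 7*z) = (p^2 - 5*p*z - 4*p + 20*z)/(p^2 - p*z + 7*p - 7*z)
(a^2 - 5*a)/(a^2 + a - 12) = a*(a - 5)/(a^2 + a - 12)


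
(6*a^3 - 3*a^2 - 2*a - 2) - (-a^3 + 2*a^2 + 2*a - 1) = 7*a^3 - 5*a^2 - 4*a - 1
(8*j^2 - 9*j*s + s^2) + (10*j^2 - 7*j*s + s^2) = 18*j^2 - 16*j*s + 2*s^2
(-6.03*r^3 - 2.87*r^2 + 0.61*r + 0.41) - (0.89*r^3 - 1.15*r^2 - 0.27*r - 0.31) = -6.92*r^3 - 1.72*r^2 + 0.88*r + 0.72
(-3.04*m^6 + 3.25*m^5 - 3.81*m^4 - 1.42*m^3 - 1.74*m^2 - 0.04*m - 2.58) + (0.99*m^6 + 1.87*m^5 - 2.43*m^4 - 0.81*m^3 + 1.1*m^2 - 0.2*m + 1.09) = -2.05*m^6 + 5.12*m^5 - 6.24*m^4 - 2.23*m^3 - 0.64*m^2 - 0.24*m - 1.49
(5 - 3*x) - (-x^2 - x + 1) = x^2 - 2*x + 4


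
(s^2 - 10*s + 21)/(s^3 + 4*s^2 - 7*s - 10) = (s^2 - 10*s + 21)/(s^3 + 4*s^2 - 7*s - 10)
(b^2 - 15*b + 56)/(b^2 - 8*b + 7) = (b - 8)/(b - 1)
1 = 1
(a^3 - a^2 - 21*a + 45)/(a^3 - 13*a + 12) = (a^2 + 2*a - 15)/(a^2 + 3*a - 4)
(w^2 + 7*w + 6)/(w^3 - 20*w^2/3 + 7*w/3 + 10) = 3*(w + 6)/(3*w^2 - 23*w + 30)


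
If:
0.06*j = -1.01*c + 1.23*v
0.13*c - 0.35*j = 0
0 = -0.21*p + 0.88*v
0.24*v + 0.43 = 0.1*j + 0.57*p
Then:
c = 0.23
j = 0.09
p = 0.82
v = 0.20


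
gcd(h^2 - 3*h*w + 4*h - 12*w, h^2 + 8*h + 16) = h + 4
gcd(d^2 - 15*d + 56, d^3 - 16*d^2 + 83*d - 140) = d - 7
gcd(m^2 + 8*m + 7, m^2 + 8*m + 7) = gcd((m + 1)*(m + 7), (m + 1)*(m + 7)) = m^2 + 8*m + 7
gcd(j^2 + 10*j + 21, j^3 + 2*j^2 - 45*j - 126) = j + 3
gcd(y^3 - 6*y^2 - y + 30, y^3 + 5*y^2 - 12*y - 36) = y^2 - y - 6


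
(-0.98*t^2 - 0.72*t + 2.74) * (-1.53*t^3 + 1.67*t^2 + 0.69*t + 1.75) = 1.4994*t^5 - 0.535*t^4 - 6.0708*t^3 + 2.364*t^2 + 0.6306*t + 4.795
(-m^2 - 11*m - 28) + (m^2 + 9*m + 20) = -2*m - 8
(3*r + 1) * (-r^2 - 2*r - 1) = -3*r^3 - 7*r^2 - 5*r - 1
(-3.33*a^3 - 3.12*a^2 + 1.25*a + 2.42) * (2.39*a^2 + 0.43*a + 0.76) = -7.9587*a^5 - 8.8887*a^4 - 0.8849*a^3 + 3.9501*a^2 + 1.9906*a + 1.8392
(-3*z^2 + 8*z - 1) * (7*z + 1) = -21*z^3 + 53*z^2 + z - 1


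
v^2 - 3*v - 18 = (v - 6)*(v + 3)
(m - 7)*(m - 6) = m^2 - 13*m + 42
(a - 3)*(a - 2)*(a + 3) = a^3 - 2*a^2 - 9*a + 18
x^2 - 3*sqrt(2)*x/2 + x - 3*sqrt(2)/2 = (x + 1)*(x - 3*sqrt(2)/2)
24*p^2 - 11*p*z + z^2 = (-8*p + z)*(-3*p + z)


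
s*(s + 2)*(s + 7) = s^3 + 9*s^2 + 14*s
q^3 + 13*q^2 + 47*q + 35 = (q + 1)*(q + 5)*(q + 7)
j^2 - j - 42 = (j - 7)*(j + 6)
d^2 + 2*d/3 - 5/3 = (d - 1)*(d + 5/3)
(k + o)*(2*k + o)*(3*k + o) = 6*k^3 + 11*k^2*o + 6*k*o^2 + o^3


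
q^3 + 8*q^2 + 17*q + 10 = (q + 1)*(q + 2)*(q + 5)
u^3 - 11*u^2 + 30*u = u*(u - 6)*(u - 5)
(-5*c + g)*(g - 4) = -5*c*g + 20*c + g^2 - 4*g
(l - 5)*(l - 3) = l^2 - 8*l + 15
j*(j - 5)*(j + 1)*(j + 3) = j^4 - j^3 - 17*j^2 - 15*j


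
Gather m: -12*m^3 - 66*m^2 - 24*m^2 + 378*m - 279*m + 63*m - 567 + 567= -12*m^3 - 90*m^2 + 162*m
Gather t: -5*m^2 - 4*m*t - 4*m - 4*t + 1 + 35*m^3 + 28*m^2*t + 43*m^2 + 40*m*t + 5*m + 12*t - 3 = 35*m^3 + 38*m^2 + m + t*(28*m^2 + 36*m + 8) - 2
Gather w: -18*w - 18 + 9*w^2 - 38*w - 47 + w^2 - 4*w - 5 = 10*w^2 - 60*w - 70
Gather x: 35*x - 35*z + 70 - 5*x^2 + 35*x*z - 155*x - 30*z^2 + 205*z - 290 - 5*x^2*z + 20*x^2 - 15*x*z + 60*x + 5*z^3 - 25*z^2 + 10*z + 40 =x^2*(15 - 5*z) + x*(20*z - 60) + 5*z^3 - 55*z^2 + 180*z - 180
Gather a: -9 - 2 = -11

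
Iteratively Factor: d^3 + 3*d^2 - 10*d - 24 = (d + 2)*(d^2 + d - 12) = (d + 2)*(d + 4)*(d - 3)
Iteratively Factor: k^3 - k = (k - 1)*(k^2 + k) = k*(k - 1)*(k + 1)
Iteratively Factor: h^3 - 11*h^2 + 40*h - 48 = (h - 4)*(h^2 - 7*h + 12) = (h - 4)*(h - 3)*(h - 4)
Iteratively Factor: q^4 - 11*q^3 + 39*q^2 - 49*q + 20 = (q - 4)*(q^3 - 7*q^2 + 11*q - 5) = (q - 4)*(q - 1)*(q^2 - 6*q + 5) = (q - 4)*(q - 1)^2*(q - 5)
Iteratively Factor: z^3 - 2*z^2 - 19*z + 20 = (z - 5)*(z^2 + 3*z - 4) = (z - 5)*(z - 1)*(z + 4)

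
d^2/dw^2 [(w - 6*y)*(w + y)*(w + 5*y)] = 6*w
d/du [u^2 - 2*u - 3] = 2*u - 2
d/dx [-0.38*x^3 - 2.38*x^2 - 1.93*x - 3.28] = -1.14*x^2 - 4.76*x - 1.93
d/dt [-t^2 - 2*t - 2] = -2*t - 2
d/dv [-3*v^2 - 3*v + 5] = -6*v - 3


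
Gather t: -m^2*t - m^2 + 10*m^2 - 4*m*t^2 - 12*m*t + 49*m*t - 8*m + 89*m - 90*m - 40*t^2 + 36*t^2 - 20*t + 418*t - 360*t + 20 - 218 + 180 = 9*m^2 - 9*m + t^2*(-4*m - 4) + t*(-m^2 + 37*m + 38) - 18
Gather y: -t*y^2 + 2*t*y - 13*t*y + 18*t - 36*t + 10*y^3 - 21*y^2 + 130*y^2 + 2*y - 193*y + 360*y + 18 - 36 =-18*t + 10*y^3 + y^2*(109 - t) + y*(169 - 11*t) - 18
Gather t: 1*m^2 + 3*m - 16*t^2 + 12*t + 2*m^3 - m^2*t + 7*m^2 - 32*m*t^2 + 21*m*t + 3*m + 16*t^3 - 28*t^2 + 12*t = 2*m^3 + 8*m^2 + 6*m + 16*t^3 + t^2*(-32*m - 44) + t*(-m^2 + 21*m + 24)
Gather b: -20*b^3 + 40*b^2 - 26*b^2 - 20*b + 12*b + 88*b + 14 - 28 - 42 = -20*b^3 + 14*b^2 + 80*b - 56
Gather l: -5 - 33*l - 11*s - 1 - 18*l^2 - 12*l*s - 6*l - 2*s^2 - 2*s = -18*l^2 + l*(-12*s - 39) - 2*s^2 - 13*s - 6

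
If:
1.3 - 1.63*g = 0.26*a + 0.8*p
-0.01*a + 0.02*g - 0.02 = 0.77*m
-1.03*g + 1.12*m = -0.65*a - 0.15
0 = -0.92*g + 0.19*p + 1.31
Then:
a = 1.64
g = 1.16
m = -0.02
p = -1.27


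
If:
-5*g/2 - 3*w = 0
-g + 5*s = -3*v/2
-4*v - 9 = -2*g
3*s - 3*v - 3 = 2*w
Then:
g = -693/38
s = -9/38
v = -216/19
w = 1155/76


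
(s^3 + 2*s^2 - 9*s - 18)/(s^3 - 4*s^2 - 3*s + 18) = (s + 3)/(s - 3)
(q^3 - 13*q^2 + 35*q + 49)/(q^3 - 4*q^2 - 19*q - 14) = (q - 7)/(q + 2)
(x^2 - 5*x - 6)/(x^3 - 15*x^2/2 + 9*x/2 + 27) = 2*(x + 1)/(2*x^2 - 3*x - 9)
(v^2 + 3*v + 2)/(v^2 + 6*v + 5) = (v + 2)/(v + 5)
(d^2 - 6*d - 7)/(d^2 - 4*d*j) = (d^2 - 6*d - 7)/(d*(d - 4*j))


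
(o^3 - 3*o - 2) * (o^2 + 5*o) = o^5 + 5*o^4 - 3*o^3 - 17*o^2 - 10*o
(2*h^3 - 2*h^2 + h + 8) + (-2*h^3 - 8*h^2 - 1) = -10*h^2 + h + 7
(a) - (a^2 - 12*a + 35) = -a^2 + 13*a - 35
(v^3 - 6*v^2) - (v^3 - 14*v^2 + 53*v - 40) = 8*v^2 - 53*v + 40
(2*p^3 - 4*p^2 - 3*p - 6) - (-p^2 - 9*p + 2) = 2*p^3 - 3*p^2 + 6*p - 8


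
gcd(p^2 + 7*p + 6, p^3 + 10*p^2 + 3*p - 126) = p + 6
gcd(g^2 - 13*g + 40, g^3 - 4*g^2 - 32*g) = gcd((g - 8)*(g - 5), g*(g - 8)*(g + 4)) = g - 8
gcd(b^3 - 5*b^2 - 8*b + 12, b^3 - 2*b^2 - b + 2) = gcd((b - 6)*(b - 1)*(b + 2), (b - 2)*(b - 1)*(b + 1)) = b - 1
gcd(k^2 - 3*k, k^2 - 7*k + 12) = k - 3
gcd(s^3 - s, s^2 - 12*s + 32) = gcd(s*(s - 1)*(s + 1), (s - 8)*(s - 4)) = 1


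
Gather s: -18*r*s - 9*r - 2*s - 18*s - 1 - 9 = -9*r + s*(-18*r - 20) - 10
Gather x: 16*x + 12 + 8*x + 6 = 24*x + 18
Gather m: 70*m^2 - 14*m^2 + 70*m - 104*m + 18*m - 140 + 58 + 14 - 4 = 56*m^2 - 16*m - 72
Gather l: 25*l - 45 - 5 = 25*l - 50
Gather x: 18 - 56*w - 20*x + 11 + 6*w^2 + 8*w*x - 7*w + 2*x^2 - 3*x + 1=6*w^2 - 63*w + 2*x^2 + x*(8*w - 23) + 30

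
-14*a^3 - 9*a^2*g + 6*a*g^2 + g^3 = (-2*a + g)*(a + g)*(7*a + g)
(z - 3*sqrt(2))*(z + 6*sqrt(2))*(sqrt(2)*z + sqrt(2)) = sqrt(2)*z^3 + sqrt(2)*z^2 + 6*z^2 - 36*sqrt(2)*z + 6*z - 36*sqrt(2)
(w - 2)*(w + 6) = w^2 + 4*w - 12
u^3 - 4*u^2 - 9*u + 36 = (u - 4)*(u - 3)*(u + 3)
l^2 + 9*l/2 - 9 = (l - 3/2)*(l + 6)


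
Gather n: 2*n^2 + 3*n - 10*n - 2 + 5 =2*n^2 - 7*n + 3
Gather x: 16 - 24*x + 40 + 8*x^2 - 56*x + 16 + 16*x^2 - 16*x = 24*x^2 - 96*x + 72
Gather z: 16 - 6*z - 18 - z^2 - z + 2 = -z^2 - 7*z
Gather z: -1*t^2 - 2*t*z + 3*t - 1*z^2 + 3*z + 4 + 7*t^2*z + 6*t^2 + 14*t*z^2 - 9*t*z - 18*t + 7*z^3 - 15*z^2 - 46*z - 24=5*t^2 - 15*t + 7*z^3 + z^2*(14*t - 16) + z*(7*t^2 - 11*t - 43) - 20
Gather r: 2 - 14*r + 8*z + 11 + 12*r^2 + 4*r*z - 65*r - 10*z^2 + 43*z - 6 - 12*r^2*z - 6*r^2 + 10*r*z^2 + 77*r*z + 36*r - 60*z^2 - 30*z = r^2*(6 - 12*z) + r*(10*z^2 + 81*z - 43) - 70*z^2 + 21*z + 7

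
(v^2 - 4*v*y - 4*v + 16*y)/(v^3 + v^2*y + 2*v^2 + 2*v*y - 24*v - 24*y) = (v - 4*y)/(v^2 + v*y + 6*v + 6*y)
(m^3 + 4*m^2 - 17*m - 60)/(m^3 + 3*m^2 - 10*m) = (m^2 - m - 12)/(m*(m - 2))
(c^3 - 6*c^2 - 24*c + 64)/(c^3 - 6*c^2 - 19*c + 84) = (c^2 - 10*c + 16)/(c^2 - 10*c + 21)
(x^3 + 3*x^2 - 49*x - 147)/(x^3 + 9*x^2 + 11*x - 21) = (x - 7)/(x - 1)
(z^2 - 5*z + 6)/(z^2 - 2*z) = (z - 3)/z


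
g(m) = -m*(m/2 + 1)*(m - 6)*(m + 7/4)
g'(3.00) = 43.88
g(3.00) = 106.88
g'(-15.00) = 7234.88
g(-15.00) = -27129.38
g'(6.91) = -356.94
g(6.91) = -242.60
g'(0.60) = 22.68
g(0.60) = 9.90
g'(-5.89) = 424.35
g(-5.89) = -563.92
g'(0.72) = 25.18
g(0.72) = 12.77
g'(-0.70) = -0.46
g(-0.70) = -3.20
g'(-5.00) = 249.88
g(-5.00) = -268.12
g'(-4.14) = 131.60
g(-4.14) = -107.35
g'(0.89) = 28.67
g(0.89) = 17.35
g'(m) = -m*(m/2 + 1)*(m - 6) - m*(m/2 + 1)*(m + 7/4) - m*(m - 6)*(m + 7/4)/2 - (m/2 + 1)*(m - 6)*(m + 7/4)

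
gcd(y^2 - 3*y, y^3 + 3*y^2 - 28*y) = y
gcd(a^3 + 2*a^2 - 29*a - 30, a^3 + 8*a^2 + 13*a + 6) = a^2 + 7*a + 6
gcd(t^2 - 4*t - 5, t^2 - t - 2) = t + 1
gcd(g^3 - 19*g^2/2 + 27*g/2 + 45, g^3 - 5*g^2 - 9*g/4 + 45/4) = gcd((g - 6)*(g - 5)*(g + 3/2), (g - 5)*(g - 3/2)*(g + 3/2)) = g^2 - 7*g/2 - 15/2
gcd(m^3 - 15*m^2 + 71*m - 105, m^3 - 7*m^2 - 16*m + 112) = m - 7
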